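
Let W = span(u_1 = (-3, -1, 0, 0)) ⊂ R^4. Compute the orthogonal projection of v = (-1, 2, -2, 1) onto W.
proj_W(v) = (-3/10, -1/10, 0, 0)

Set up U = [u_1 | ... | u_1] ∈ R^(4×1). The projector onto W = col(U) is P = U (U^T U)^(-1) U^T.
Compute U^T U =
  [10],
and U^T v = (1).
Solve U^T U · c = U^T v for the coefficients: c = (1/10). The projection is proj_W(v) = U c.
Check: (v - proj_W(v)) · u_1 = 0  (should be 0).
Result: proj_W(v) = (-3/10, -1/10, 0, 0).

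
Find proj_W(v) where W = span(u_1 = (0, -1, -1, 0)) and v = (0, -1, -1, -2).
proj_W(v) = (0, -1, -1, 0)

Set up U = [u_1 | ... | u_1] ∈ R^(4×1). The projector onto W = col(U) is P = U (U^T U)^(-1) U^T.
Compute U^T U =
  [2],
and U^T v = (2).
Solve U^T U · c = U^T v for the coefficients: c = (1). The projection is proj_W(v) = U c.
Check: (v - proj_W(v)) · u_1 = 0  (should be 0).
Result: proj_W(v) = (0, -1, -1, 0).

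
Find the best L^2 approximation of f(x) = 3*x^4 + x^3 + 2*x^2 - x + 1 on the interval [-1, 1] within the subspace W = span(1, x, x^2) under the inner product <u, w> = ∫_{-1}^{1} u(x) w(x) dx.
g(x) = 32*x^2/7 - 2*x/5 + 26/35

The best approximation g ∈ W is the orthogonal projection of f onto W. Writing g = a_0 + a_1 x + a_2 x^2, the coefficients solve the normal equations G · a = b where
  G_{ij} = <φ_i, φ_j> and b_i = <f, φ_i>, with φ_0 = 1, φ_1 = x, φ_2 = x^2.
G =
  [2, 0, 2/3]
  [0, 2/3, 0]
  [2/3, 0, 2/5],
b = (68/15, -4/15, 244/105).
Solving gives a_0 = 26/35, a_1 = -2/5, a_2 = 32/7, so
  g(x) = 32*x^2/7 - 2*x/5 + 26/35.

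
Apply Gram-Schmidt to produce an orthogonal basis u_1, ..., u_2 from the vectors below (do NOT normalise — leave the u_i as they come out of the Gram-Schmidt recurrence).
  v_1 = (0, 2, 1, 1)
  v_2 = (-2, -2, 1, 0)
Orthogonal basis:
  u_1 = (0, 2, 1, 1)
  u_2 = (-2, -1, 3/2, 1/2)

Apply the Gram-Schmidt recurrence
  u_1 = v_1
  u_i = v_i − Σ_{j<i} ((v_i · u_j) / (u_j · u_j)) · u_j.

Step by step this gives:
  u_1 = (0, 2, 1, 1)
  u_2 = (-2, -1, 3/2, 1/2)

Orthogonality check:
  u_2 · u_1 = 0 (should be 0)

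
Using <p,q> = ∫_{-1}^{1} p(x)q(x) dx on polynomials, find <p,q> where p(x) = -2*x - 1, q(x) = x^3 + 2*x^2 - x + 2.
<p,q> = -24/5

Expand the product: p(x)·q(x) = -2*x^4 - 5*x^3 - 3*x - 2.
∫_{-1}^{1} of each monomial x^k gives [2/(k+1) if k even, 0 if k odd]. Integrating term-by-term (or equivalently evaluating the antiderivative F(x) = -2*x^5/5 - 5*x^4/4 - 3*x^2/2 - 2*x at the endpoints):
  F(1) − F(−1) = -103/20 − (-7/20) = -24/5.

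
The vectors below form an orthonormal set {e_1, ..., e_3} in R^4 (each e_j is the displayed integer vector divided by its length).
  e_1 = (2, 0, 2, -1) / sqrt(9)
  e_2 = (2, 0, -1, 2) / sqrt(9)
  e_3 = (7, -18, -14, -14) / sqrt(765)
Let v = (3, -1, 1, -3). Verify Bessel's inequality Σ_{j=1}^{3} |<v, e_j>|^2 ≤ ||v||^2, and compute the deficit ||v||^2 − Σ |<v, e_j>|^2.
Σ |<v, e_j>|^2 = 1651/85; ||v||^2 = 20; deficit = 49/85

Write each e_j = u_j / sqrt(<u_j, u_j>) where u_j is the displayed integer vector. Then <v, e_j> = <v, u_j> / sqrt(<u_j, u_j>), so |<v, e_j>|^2 = <v, u_j>^2 / <u_j, u_j>.
Coefficients: <v, e_1> = 11/sqrt(9), <v, e_2> = -1/sqrt(9), <v, e_3> = 67/sqrt(765).
Square and sum: Σ |<v, e_j>|^2 = 1651/85.
Compute ||v||^2 = v·v = 20.
Deficit = 20 − 1651/85 = 49/85 ≥ 0, confirming Bessel's inequality. (The deficit equals ||v − Σ <v,e_j> e_j||^2, the squared distance from v to span{e_j}.)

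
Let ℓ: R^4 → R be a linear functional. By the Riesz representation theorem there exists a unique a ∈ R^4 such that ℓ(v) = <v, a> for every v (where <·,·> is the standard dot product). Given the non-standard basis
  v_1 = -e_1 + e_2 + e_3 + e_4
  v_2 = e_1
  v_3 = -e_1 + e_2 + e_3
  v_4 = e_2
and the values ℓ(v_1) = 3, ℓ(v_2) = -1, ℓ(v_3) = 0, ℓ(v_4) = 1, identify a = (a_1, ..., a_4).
a = (-1, 1, -2, 3)

Write a = (a_1, ..., a_4) in the standard basis. For each basis vector v_i, ℓ(v_i) = <v_i, a> is a linear equation in the a_j's. Collect the n equations into a matrix system V a = ℓ, where row i of V is v_i (expressed in the standard basis). Since V is invertible (lower-triangular with 1s on the diagonal, up to permutation), solve by back-substitution:
  V =
[[-1, 1, 1, 1],
 [1, 0, 0, 0],
 [-1, 1, 1, 0],
 [0, 1, 0, 0]]
  V a = (3, -1, 0, 1)
Solving gives a = (-1, 1, -2, 3).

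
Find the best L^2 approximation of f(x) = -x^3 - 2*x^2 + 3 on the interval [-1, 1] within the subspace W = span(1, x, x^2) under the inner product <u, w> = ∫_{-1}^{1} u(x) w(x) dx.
g(x) = -2*x^2 - 3*x/5 + 3

The best approximation g ∈ W is the orthogonal projection of f onto W. Writing g = a_0 + a_1 x + a_2 x^2, the coefficients solve the normal equations G · a = b where
  G_{ij} = <φ_i, φ_j> and b_i = <f, φ_i>, with φ_0 = 1, φ_1 = x, φ_2 = x^2.
G =
  [2, 0, 2/3]
  [0, 2/3, 0]
  [2/3, 0, 2/5],
b = (14/3, -2/5, 6/5).
Solving gives a_0 = 3, a_1 = -3/5, a_2 = -2, so
  g(x) = -2*x^2 - 3*x/5 + 3.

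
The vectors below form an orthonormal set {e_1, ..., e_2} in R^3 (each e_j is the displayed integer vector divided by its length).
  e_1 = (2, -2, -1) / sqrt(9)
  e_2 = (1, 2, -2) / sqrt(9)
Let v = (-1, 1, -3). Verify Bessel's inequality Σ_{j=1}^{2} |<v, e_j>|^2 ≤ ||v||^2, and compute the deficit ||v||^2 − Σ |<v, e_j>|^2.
Σ |<v, e_j>|^2 = 50/9; ||v||^2 = 11; deficit = 49/9

Write each e_j = u_j / sqrt(<u_j, u_j>) where u_j is the displayed integer vector. Then <v, e_j> = <v, u_j> / sqrt(<u_j, u_j>), so |<v, e_j>|^2 = <v, u_j>^2 / <u_j, u_j>.
Coefficients: <v, e_1> = -1/sqrt(9), <v, e_2> = 7/sqrt(9).
Square and sum: Σ |<v, e_j>|^2 = 50/9.
Compute ||v||^2 = v·v = 11.
Deficit = 11 − 50/9 = 49/9 ≥ 0, confirming Bessel's inequality. (The deficit equals ||v − Σ <v,e_j> e_j||^2, the squared distance from v to span{e_j}.)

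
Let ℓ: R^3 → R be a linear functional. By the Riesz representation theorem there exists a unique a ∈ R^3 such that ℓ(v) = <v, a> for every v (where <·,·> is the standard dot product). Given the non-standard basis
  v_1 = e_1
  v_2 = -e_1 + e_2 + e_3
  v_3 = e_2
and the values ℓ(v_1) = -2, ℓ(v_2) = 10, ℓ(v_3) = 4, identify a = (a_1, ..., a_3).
a = (-2, 4, 4)

Write a = (a_1, ..., a_3) in the standard basis. For each basis vector v_i, ℓ(v_i) = <v_i, a> is a linear equation in the a_j's. Collect the n equations into a matrix system V a = ℓ, where row i of V is v_i (expressed in the standard basis). Since V is invertible (lower-triangular with 1s on the diagonal, up to permutation), solve by back-substitution:
  V =
[[1, 0, 0],
 [-1, 1, 1],
 [0, 1, 0]]
  V a = (-2, 10, 4)
Solving gives a = (-2, 4, 4).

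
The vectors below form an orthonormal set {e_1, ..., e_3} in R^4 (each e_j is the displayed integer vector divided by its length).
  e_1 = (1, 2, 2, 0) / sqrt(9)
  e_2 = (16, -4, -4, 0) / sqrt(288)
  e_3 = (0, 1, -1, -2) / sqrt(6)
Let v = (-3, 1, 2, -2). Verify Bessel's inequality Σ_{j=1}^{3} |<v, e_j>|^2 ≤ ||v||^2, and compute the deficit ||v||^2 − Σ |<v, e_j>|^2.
Σ |<v, e_j>|^2 = 15; ||v||^2 = 18; deficit = 3

Write each e_j = u_j / sqrt(<u_j, u_j>) where u_j is the displayed integer vector. Then <v, e_j> = <v, u_j> / sqrt(<u_j, u_j>), so |<v, e_j>|^2 = <v, u_j>^2 / <u_j, u_j>.
Coefficients: <v, e_1> = 3/sqrt(9), <v, e_2> = -60/sqrt(288), <v, e_3> = 3/sqrt(6).
Square and sum: Σ |<v, e_j>|^2 = 15.
Compute ||v||^2 = v·v = 18.
Deficit = 18 − 15 = 3 ≥ 0, confirming Bessel's inequality. (The deficit equals ||v − Σ <v,e_j> e_j||^2, the squared distance from v to span{e_j}.)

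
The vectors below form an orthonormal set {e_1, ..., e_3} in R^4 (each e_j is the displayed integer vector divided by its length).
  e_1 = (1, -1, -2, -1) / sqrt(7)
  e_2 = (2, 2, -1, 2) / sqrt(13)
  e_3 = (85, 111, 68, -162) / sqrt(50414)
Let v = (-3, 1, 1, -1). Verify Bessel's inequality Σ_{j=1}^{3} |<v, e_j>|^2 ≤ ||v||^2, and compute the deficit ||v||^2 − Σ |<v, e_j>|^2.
Σ |<v, e_j>|^2 = 2074/277; ||v||^2 = 12; deficit = 1250/277

Write each e_j = u_j / sqrt(<u_j, u_j>) where u_j is the displayed integer vector. Then <v, e_j> = <v, u_j> / sqrt(<u_j, u_j>), so |<v, e_j>|^2 = <v, u_j>^2 / <u_j, u_j>.
Coefficients: <v, e_1> = -5/sqrt(7), <v, e_2> = -7/sqrt(13), <v, e_3> = 86/sqrt(50414).
Square and sum: Σ |<v, e_j>|^2 = 2074/277.
Compute ||v||^2 = v·v = 12.
Deficit = 12 − 2074/277 = 1250/277 ≥ 0, confirming Bessel's inequality. (The deficit equals ||v − Σ <v,e_j> e_j||^2, the squared distance from v to span{e_j}.)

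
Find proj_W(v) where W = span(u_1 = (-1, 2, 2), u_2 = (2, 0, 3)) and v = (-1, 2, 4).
proj_W(v) = (-53/101, 258/101, 372/101)

Set up U = [u_1 | ... | u_2] ∈ R^(3×2). The projector onto W = col(U) is P = U (U^T U)^(-1) U^T.
Compute U^T U =
  [9, 4]
  [4, 13],
and U^T v = (13, 10).
Solve U^T U · c = U^T v for the coefficients: c = (129/101, 38/101). The projection is proj_W(v) = U c.
Check: (v - proj_W(v)) · u_1 = 0  (should be 0).
Check: (v - proj_W(v)) · u_2 = 0  (should be 0).
Result: proj_W(v) = (-53/101, 258/101, 372/101).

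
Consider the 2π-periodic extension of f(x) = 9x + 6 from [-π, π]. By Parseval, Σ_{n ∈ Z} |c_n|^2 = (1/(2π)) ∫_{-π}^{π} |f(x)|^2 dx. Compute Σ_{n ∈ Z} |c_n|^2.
Σ |c_n|^2 = 27π^2 + 36

Expand and integrate term by term over [-π, π]:
  ∫ (9x)^2 dx = 81·(2π^3/3); ∫ 2·9·(6)·x dx = 0 (odd integrand); ∫ 6^2 dx = 36·2π.
So (1/(2π)) ∫_{-π}^{π} (9x + 6)^2 dx = 81π^2/3 + 36 = 27π^2 + 36.
Parseval ⇒ Σ |c_n|^2 = 27π^2 + 36.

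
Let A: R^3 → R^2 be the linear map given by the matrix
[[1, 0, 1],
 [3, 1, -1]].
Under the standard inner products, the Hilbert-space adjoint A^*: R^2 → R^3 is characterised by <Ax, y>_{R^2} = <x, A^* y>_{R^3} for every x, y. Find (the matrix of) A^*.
A^* = A^T =
[[1, 3],
 [0, 1],
 [1, -1]]

For real matrices with standard dot products, the defining identity <Ax, y> = <x, A^* y> gives (Ax)^T y = x^T (A^*) y, i.e. x^T A^T y = x^T (A^*) y. Since this holds for all x, y, we must have A^* = A^T. Therefore
A^* =
[[1, 3],
 [0, 1],
 [1, -1]].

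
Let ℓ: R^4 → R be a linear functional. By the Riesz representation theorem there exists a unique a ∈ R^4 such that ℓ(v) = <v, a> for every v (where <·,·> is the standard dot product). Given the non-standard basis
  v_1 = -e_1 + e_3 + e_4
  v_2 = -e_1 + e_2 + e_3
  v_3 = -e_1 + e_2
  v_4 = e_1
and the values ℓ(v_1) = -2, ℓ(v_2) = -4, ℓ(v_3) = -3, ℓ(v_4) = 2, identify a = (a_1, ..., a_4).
a = (2, -1, -1, 1)

Write a = (a_1, ..., a_4) in the standard basis. For each basis vector v_i, ℓ(v_i) = <v_i, a> is a linear equation in the a_j's. Collect the n equations into a matrix system V a = ℓ, where row i of V is v_i (expressed in the standard basis). Since V is invertible (lower-triangular with 1s on the diagonal, up to permutation), solve by back-substitution:
  V =
[[-1, 0, 1, 1],
 [-1, 1, 1, 0],
 [-1, 1, 0, 0],
 [1, 0, 0, 0]]
  V a = (-2, -4, -3, 2)
Solving gives a = (2, -1, -1, 1).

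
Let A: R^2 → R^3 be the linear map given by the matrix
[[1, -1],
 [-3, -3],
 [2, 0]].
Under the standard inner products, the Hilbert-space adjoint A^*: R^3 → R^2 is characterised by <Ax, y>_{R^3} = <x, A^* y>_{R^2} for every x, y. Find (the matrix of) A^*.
A^* = A^T =
[[1, -3, 2],
 [-1, -3, 0]]

For real matrices with standard dot products, the defining identity <Ax, y> = <x, A^* y> gives (Ax)^T y = x^T (A^*) y, i.e. x^T A^T y = x^T (A^*) y. Since this holds for all x, y, we must have A^* = A^T. Therefore
A^* =
[[1, -3, 2],
 [-1, -3, 0]].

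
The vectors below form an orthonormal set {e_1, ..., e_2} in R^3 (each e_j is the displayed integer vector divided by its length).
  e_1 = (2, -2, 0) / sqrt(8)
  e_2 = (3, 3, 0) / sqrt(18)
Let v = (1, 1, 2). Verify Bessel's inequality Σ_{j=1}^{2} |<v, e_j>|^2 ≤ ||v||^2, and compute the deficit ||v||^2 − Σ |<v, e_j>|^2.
Σ |<v, e_j>|^2 = 2; ||v||^2 = 6; deficit = 4

Write each e_j = u_j / sqrt(<u_j, u_j>) where u_j is the displayed integer vector. Then <v, e_j> = <v, u_j> / sqrt(<u_j, u_j>), so |<v, e_j>|^2 = <v, u_j>^2 / <u_j, u_j>.
Coefficients: <v, e_1> = 0/sqrt(8), <v, e_2> = 6/sqrt(18).
Square and sum: Σ |<v, e_j>|^2 = 2.
Compute ||v||^2 = v·v = 6.
Deficit = 6 − 2 = 4 ≥ 0, confirming Bessel's inequality. (The deficit equals ||v − Σ <v,e_j> e_j||^2, the squared distance from v to span{e_j}.)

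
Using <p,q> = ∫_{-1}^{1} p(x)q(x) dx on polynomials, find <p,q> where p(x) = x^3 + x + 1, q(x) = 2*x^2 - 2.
<p,q> = -8/3

Expand the product: p(x)·q(x) = 2*x^5 + 2*x^2 - 2*x - 2.
∫_{-1}^{1} of each monomial x^k gives [2/(k+1) if k even, 0 if k odd]. Integrating term-by-term (or equivalently evaluating the antiderivative F(x) = x^6/3 + 2*x^3/3 - x^2 - 2*x at the endpoints):
  F(1) − F(−1) = -2 − (2/3) = -8/3.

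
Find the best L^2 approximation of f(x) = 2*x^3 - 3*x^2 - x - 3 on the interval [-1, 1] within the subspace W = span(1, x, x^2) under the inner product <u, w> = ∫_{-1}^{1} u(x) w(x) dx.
g(x) = -3*x^2 + x/5 - 3

The best approximation g ∈ W is the orthogonal projection of f onto W. Writing g = a_0 + a_1 x + a_2 x^2, the coefficients solve the normal equations G · a = b where
  G_{ij} = <φ_i, φ_j> and b_i = <f, φ_i>, with φ_0 = 1, φ_1 = x, φ_2 = x^2.
G =
  [2, 0, 2/3]
  [0, 2/3, 0]
  [2/3, 0, 2/5],
b = (-8, 2/15, -16/5).
Solving gives a_0 = -3, a_1 = 1/5, a_2 = -3, so
  g(x) = -3*x^2 + x/5 - 3.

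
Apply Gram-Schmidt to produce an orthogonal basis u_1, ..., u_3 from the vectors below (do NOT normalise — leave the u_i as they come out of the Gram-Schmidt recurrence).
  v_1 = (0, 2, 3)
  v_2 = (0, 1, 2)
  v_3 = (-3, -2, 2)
Orthogonal basis:
  u_1 = (0, 2, 3)
  u_2 = (0, -3/13, 2/13)
  u_3 = (-3, 0, 0)

Apply the Gram-Schmidt recurrence
  u_1 = v_1
  u_i = v_i − Σ_{j<i} ((v_i · u_j) / (u_j · u_j)) · u_j.

Step by step this gives:
  u_1 = (0, 2, 3)
  u_2 = (0, -3/13, 2/13)
  u_3 = (-3, 0, 0)

Orthogonality check:
  u_2 · u_1 = 0 (should be 0)
  u_3 · u_1 = 0 (should be 0)
  u_3 · u_2 = 0 (should be 0)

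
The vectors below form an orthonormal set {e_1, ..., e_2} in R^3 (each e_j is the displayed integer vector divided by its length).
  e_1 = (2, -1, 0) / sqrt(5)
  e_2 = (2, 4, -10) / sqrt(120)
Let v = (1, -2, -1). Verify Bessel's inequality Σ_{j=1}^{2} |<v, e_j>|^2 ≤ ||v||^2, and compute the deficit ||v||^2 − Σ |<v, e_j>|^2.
Σ |<v, e_j>|^2 = 10/3; ||v||^2 = 6; deficit = 8/3

Write each e_j = u_j / sqrt(<u_j, u_j>) where u_j is the displayed integer vector. Then <v, e_j> = <v, u_j> / sqrt(<u_j, u_j>), so |<v, e_j>|^2 = <v, u_j>^2 / <u_j, u_j>.
Coefficients: <v, e_1> = 4/sqrt(5), <v, e_2> = 4/sqrt(120).
Square and sum: Σ |<v, e_j>|^2 = 10/3.
Compute ||v||^2 = v·v = 6.
Deficit = 6 − 10/3 = 8/3 ≥ 0, confirming Bessel's inequality. (The deficit equals ||v − Σ <v,e_j> e_j||^2, the squared distance from v to span{e_j}.)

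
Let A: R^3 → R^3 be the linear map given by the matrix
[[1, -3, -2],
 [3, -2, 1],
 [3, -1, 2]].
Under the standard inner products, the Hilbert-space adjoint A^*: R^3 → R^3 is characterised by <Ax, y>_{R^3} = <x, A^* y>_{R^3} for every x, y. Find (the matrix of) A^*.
A^* = A^T =
[[1, 3, 3],
 [-3, -2, -1],
 [-2, 1, 2]]

For real matrices with standard dot products, the defining identity <Ax, y> = <x, A^* y> gives (Ax)^T y = x^T (A^*) y, i.e. x^T A^T y = x^T (A^*) y. Since this holds for all x, y, we must have A^* = A^T. Therefore
A^* =
[[1, 3, 3],
 [-3, -2, -1],
 [-2, 1, 2]].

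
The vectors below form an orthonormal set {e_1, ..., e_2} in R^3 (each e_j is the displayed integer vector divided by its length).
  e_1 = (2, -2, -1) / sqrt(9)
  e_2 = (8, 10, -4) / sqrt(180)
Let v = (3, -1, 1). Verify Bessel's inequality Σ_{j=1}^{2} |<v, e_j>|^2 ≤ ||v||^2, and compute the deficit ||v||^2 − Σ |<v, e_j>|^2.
Σ |<v, e_j>|^2 = 6; ||v||^2 = 11; deficit = 5

Write each e_j = u_j / sqrt(<u_j, u_j>) where u_j is the displayed integer vector. Then <v, e_j> = <v, u_j> / sqrt(<u_j, u_j>), so |<v, e_j>|^2 = <v, u_j>^2 / <u_j, u_j>.
Coefficients: <v, e_1> = 7/sqrt(9), <v, e_2> = 10/sqrt(180).
Square and sum: Σ |<v, e_j>|^2 = 6.
Compute ||v||^2 = v·v = 11.
Deficit = 11 − 6 = 5 ≥ 0, confirming Bessel's inequality. (The deficit equals ||v − Σ <v,e_j> e_j||^2, the squared distance from v to span{e_j}.)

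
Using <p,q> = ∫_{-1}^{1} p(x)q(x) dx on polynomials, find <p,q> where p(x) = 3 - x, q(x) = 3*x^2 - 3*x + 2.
<p,q> = 20

Expand the product: p(x)·q(x) = -3*x^3 + 12*x^2 - 11*x + 6.
∫_{-1}^{1} of each monomial x^k gives [2/(k+1) if k even, 0 if k odd]. Integrating term-by-term (or equivalently evaluating the antiderivative F(x) = -3*x^4/4 + 4*x^3 - 11*x^2/2 + 6*x at the endpoints):
  F(1) − F(−1) = 15/4 − (-65/4) = 20.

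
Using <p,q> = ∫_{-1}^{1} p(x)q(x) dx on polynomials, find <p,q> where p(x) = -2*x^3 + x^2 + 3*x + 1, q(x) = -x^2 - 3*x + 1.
<p,q> = -2

Expand the product: p(x)·q(x) = 2*x^5 + 5*x^4 - 8*x^3 - 9*x^2 + 1.
∫_{-1}^{1} of each monomial x^k gives [2/(k+1) if k even, 0 if k odd]. Integrating term-by-term (or equivalently evaluating the antiderivative F(x) = x^6/3 + x^5 - 2*x^4 - 3*x^3 + x at the endpoints):
  F(1) − F(−1) = -8/3 − (-2/3) = -2.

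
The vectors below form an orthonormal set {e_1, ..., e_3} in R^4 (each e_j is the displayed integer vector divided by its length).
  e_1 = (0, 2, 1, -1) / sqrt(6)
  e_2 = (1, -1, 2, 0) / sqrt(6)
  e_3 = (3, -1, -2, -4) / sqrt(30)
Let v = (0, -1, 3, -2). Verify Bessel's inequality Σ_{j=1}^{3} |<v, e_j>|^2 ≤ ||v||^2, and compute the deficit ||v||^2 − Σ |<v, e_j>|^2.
Σ |<v, e_j>|^2 = 299/30; ||v||^2 = 14; deficit = 121/30

Write each e_j = u_j / sqrt(<u_j, u_j>) where u_j is the displayed integer vector. Then <v, e_j> = <v, u_j> / sqrt(<u_j, u_j>), so |<v, e_j>|^2 = <v, u_j>^2 / <u_j, u_j>.
Coefficients: <v, e_1> = 3/sqrt(6), <v, e_2> = 7/sqrt(6), <v, e_3> = 3/sqrt(30).
Square and sum: Σ |<v, e_j>|^2 = 299/30.
Compute ||v||^2 = v·v = 14.
Deficit = 14 − 299/30 = 121/30 ≥ 0, confirming Bessel's inequality. (The deficit equals ||v − Σ <v,e_j> e_j||^2, the squared distance from v to span{e_j}.)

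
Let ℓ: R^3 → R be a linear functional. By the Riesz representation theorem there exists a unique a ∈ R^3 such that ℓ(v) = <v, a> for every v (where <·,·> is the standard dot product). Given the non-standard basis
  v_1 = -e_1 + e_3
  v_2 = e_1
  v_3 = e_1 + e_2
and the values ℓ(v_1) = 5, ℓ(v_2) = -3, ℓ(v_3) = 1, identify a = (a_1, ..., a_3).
a = (-3, 4, 2)

Write a = (a_1, ..., a_3) in the standard basis. For each basis vector v_i, ℓ(v_i) = <v_i, a> is a linear equation in the a_j's. Collect the n equations into a matrix system V a = ℓ, where row i of V is v_i (expressed in the standard basis). Since V is invertible (lower-triangular with 1s on the diagonal, up to permutation), solve by back-substitution:
  V =
[[-1, 0, 1],
 [1, 0, 0],
 [1, 1, 0]]
  V a = (5, -3, 1)
Solving gives a = (-3, 4, 2).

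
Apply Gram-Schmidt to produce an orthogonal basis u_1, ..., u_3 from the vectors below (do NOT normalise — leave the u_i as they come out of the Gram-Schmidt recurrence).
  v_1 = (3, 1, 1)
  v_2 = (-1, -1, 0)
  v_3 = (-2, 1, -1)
Orthogonal basis:
  u_1 = (3, 1, 1)
  u_2 = (1/11, -7/11, 4/11)
  u_3 = (-1/6, 1/6, 1/3)

Apply the Gram-Schmidt recurrence
  u_1 = v_1
  u_i = v_i − Σ_{j<i} ((v_i · u_j) / (u_j · u_j)) · u_j.

Step by step this gives:
  u_1 = (3, 1, 1)
  u_2 = (1/11, -7/11, 4/11)
  u_3 = (-1/6, 1/6, 1/3)

Orthogonality check:
  u_2 · u_1 = 0 (should be 0)
  u_3 · u_1 = 0 (should be 0)
  u_3 · u_2 = 0 (should be 0)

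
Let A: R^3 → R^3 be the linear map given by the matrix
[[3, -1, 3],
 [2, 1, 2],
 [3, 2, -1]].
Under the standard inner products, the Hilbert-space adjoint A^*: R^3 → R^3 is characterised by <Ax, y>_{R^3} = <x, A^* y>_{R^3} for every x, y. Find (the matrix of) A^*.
A^* = A^T =
[[3, 2, 3],
 [-1, 1, 2],
 [3, 2, -1]]

For real matrices with standard dot products, the defining identity <Ax, y> = <x, A^* y> gives (Ax)^T y = x^T (A^*) y, i.e. x^T A^T y = x^T (A^*) y. Since this holds for all x, y, we must have A^* = A^T. Therefore
A^* =
[[3, 2, 3],
 [-1, 1, 2],
 [3, 2, -1]].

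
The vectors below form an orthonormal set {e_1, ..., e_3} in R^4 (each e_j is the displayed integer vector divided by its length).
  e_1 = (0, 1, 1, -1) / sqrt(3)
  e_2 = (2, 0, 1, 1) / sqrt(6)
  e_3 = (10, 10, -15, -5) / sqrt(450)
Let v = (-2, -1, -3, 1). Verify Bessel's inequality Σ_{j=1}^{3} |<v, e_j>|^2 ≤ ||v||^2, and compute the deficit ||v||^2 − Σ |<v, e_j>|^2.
Σ |<v, e_j>|^2 = 131/9; ||v||^2 = 15; deficit = 4/9

Write each e_j = u_j / sqrt(<u_j, u_j>) where u_j is the displayed integer vector. Then <v, e_j> = <v, u_j> / sqrt(<u_j, u_j>), so |<v, e_j>|^2 = <v, u_j>^2 / <u_j, u_j>.
Coefficients: <v, e_1> = -5/sqrt(3), <v, e_2> = -6/sqrt(6), <v, e_3> = 10/sqrt(450).
Square and sum: Σ |<v, e_j>|^2 = 131/9.
Compute ||v||^2 = v·v = 15.
Deficit = 15 − 131/9 = 4/9 ≥ 0, confirming Bessel's inequality. (The deficit equals ||v − Σ <v,e_j> e_j||^2, the squared distance from v to span{e_j}.)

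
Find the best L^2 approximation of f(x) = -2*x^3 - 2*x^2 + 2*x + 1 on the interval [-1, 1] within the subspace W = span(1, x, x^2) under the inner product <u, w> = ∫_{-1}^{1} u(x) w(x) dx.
g(x) = -2*x^2 + 4*x/5 + 1

The best approximation g ∈ W is the orthogonal projection of f onto W. Writing g = a_0 + a_1 x + a_2 x^2, the coefficients solve the normal equations G · a = b where
  G_{ij} = <φ_i, φ_j> and b_i = <f, φ_i>, with φ_0 = 1, φ_1 = x, φ_2 = x^2.
G =
  [2, 0, 2/3]
  [0, 2/3, 0]
  [2/3, 0, 2/5],
b = (2/3, 8/15, -2/15).
Solving gives a_0 = 1, a_1 = 4/5, a_2 = -2, so
  g(x) = -2*x^2 + 4*x/5 + 1.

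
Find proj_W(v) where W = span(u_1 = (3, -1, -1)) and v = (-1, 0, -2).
proj_W(v) = (-3/11, 1/11, 1/11)

Set up U = [u_1 | ... | u_1] ∈ R^(3×1). The projector onto W = col(U) is P = U (U^T U)^(-1) U^T.
Compute U^T U =
  [11],
and U^T v = (-1).
Solve U^T U · c = U^T v for the coefficients: c = (-1/11). The projection is proj_W(v) = U c.
Check: (v - proj_W(v)) · u_1 = 0  (should be 0).
Result: proj_W(v) = (-3/11, 1/11, 1/11).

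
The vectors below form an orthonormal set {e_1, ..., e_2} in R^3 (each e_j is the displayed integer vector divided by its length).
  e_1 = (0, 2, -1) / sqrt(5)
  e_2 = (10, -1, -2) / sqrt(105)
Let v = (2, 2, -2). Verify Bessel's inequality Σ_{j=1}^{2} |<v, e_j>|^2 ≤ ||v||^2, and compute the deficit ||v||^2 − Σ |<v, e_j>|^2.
Σ |<v, e_j>|^2 = 248/21; ||v||^2 = 12; deficit = 4/21

Write each e_j = u_j / sqrt(<u_j, u_j>) where u_j is the displayed integer vector. Then <v, e_j> = <v, u_j> / sqrt(<u_j, u_j>), so |<v, e_j>|^2 = <v, u_j>^2 / <u_j, u_j>.
Coefficients: <v, e_1> = 6/sqrt(5), <v, e_2> = 22/sqrt(105).
Square and sum: Σ |<v, e_j>|^2 = 248/21.
Compute ||v||^2 = v·v = 12.
Deficit = 12 − 248/21 = 4/21 ≥ 0, confirming Bessel's inequality. (The deficit equals ||v − Σ <v,e_j> e_j||^2, the squared distance from v to span{e_j}.)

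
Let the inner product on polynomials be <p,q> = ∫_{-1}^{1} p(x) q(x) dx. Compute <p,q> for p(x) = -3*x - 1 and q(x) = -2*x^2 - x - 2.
<p,q> = 22/3

Expand the product: p(x)·q(x) = 6*x^3 + 5*x^2 + 7*x + 2.
∫_{-1}^{1} of each monomial x^k gives [2/(k+1) if k even, 0 if k odd]. Integrating term-by-term (or equivalently evaluating the antiderivative F(x) = 3*x^4/2 + 5*x^3/3 + 7*x^2/2 + 2*x at the endpoints):
  F(1) − F(−1) = 26/3 − (4/3) = 22/3.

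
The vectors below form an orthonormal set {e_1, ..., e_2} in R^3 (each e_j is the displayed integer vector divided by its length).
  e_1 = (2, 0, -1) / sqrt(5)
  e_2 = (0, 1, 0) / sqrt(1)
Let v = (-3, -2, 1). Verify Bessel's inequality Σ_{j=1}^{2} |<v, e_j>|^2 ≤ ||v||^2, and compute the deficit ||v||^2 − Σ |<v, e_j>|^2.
Σ |<v, e_j>|^2 = 69/5; ||v||^2 = 14; deficit = 1/5

Write each e_j = u_j / sqrt(<u_j, u_j>) where u_j is the displayed integer vector. Then <v, e_j> = <v, u_j> / sqrt(<u_j, u_j>), so |<v, e_j>|^2 = <v, u_j>^2 / <u_j, u_j>.
Coefficients: <v, e_1> = -7/sqrt(5), <v, e_2> = -2/sqrt(1).
Square and sum: Σ |<v, e_j>|^2 = 69/5.
Compute ||v||^2 = v·v = 14.
Deficit = 14 − 69/5 = 1/5 ≥ 0, confirming Bessel's inequality. (The deficit equals ||v − Σ <v,e_j> e_j||^2, the squared distance from v to span{e_j}.)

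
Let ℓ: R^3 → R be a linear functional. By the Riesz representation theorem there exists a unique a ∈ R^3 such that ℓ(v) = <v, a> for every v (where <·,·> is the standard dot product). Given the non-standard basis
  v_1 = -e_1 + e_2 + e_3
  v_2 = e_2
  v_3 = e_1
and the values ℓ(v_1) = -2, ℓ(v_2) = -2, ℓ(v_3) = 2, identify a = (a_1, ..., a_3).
a = (2, -2, 2)

Write a = (a_1, ..., a_3) in the standard basis. For each basis vector v_i, ℓ(v_i) = <v_i, a> is a linear equation in the a_j's. Collect the n equations into a matrix system V a = ℓ, where row i of V is v_i (expressed in the standard basis). Since V is invertible (lower-triangular with 1s on the diagonal, up to permutation), solve by back-substitution:
  V =
[[-1, 1, 1],
 [0, 1, 0],
 [1, 0, 0]]
  V a = (-2, -2, 2)
Solving gives a = (2, -2, 2).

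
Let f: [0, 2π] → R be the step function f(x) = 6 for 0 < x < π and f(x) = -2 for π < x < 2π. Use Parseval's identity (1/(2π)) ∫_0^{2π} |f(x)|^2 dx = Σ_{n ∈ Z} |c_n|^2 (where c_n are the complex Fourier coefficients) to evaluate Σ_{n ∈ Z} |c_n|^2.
Σ |c_n|^2 = 20

Parseval equates the L^2 energy of f (normalised by 1/(2π)) with the ℓ^2 sum of its Fourier coefficients: (1/(2π)) ∫_0^{2π} |f|^2 = Σ |c_n|^2.
Compute the left side: (1/(2π)) [∫_0^π 6^2 dx + ∫_π^{2π} (-2)^2 dx] = (1/(2π)) · (36π + 4π) = (36 + 4)/2 = 20.
So Σ_{n ∈ Z} |c_n|^2 = 20.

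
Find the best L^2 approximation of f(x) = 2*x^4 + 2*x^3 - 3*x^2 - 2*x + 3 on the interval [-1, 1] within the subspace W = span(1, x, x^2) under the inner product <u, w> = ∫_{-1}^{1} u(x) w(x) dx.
g(x) = -9*x^2/7 - 4*x/5 + 99/35

The best approximation g ∈ W is the orthogonal projection of f onto W. Writing g = a_0 + a_1 x + a_2 x^2, the coefficients solve the normal equations G · a = b where
  G_{ij} = <φ_i, φ_j> and b_i = <f, φ_i>, with φ_0 = 1, φ_1 = x, φ_2 = x^2.
G =
  [2, 0, 2/3]
  [0, 2/3, 0]
  [2/3, 0, 2/5],
b = (24/5, -8/15, 48/35).
Solving gives a_0 = 99/35, a_1 = -4/5, a_2 = -9/7, so
  g(x) = -9*x^2/7 - 4*x/5 + 99/35.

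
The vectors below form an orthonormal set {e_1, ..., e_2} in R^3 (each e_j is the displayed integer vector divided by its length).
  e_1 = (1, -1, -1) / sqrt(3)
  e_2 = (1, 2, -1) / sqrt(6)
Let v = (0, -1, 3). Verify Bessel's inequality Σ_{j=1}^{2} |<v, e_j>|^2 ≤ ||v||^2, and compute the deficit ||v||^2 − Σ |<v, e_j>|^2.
Σ |<v, e_j>|^2 = 11/2; ||v||^2 = 10; deficit = 9/2

Write each e_j = u_j / sqrt(<u_j, u_j>) where u_j is the displayed integer vector. Then <v, e_j> = <v, u_j> / sqrt(<u_j, u_j>), so |<v, e_j>|^2 = <v, u_j>^2 / <u_j, u_j>.
Coefficients: <v, e_1> = -2/sqrt(3), <v, e_2> = -5/sqrt(6).
Square and sum: Σ |<v, e_j>|^2 = 11/2.
Compute ||v||^2 = v·v = 10.
Deficit = 10 − 11/2 = 9/2 ≥ 0, confirming Bessel's inequality. (The deficit equals ||v − Σ <v,e_j> e_j||^2, the squared distance from v to span{e_j}.)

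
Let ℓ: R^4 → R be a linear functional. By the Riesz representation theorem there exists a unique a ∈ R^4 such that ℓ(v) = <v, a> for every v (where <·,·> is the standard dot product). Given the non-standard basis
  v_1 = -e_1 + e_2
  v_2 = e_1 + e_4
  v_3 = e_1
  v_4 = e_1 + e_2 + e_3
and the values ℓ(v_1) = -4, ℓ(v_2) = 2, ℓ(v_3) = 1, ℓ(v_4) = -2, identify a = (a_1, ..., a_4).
a = (1, -3, 0, 1)

Write a = (a_1, ..., a_4) in the standard basis. For each basis vector v_i, ℓ(v_i) = <v_i, a> is a linear equation in the a_j's. Collect the n equations into a matrix system V a = ℓ, where row i of V is v_i (expressed in the standard basis). Since V is invertible (lower-triangular with 1s on the diagonal, up to permutation), solve by back-substitution:
  V =
[[-1, 1, 0, 0],
 [1, 0, 0, 1],
 [1, 0, 0, 0],
 [1, 1, 1, 0]]
  V a = (-4, 2, 1, -2)
Solving gives a = (1, -3, 0, 1).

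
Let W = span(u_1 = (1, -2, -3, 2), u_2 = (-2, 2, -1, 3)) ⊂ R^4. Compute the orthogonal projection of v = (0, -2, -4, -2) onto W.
proj_W(v) = (58/35, -12/5, -62/35, 4/35)

Set up U = [u_1 | ... | u_2] ∈ R^(4×2). The projector onto W = col(U) is P = U (U^T U)^(-1) U^T.
Compute U^T U =
  [18, 3]
  [3, 18],
and U^T v = (12, -6).
Solve U^T U · c = U^T v for the coefficients: c = (26/35, -16/35). The projection is proj_W(v) = U c.
Check: (v - proj_W(v)) · u_1 = 0  (should be 0).
Check: (v - proj_W(v)) · u_2 = 0  (should be 0).
Result: proj_W(v) = (58/35, -12/5, -62/35, 4/35).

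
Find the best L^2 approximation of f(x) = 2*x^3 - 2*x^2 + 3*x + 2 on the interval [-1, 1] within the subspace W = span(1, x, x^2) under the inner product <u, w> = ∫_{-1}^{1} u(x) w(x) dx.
g(x) = -2*x^2 + 21*x/5 + 2

The best approximation g ∈ W is the orthogonal projection of f onto W. Writing g = a_0 + a_1 x + a_2 x^2, the coefficients solve the normal equations G · a = b where
  G_{ij} = <φ_i, φ_j> and b_i = <f, φ_i>, with φ_0 = 1, φ_1 = x, φ_2 = x^2.
G =
  [2, 0, 2/3]
  [0, 2/3, 0]
  [2/3, 0, 2/5],
b = (8/3, 14/5, 8/15).
Solving gives a_0 = 2, a_1 = 21/5, a_2 = -2, so
  g(x) = -2*x^2 + 21*x/5 + 2.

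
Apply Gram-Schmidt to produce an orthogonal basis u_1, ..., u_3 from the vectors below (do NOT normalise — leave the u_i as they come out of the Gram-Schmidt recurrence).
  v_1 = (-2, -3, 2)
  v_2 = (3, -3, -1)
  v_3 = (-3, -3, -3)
Orthogonal basis:
  u_1 = (-2, -3, 2)
  u_2 = (53/17, -48/17, -19/17)
  u_3 = (-54/23, -24/23, -90/23)

Apply the Gram-Schmidt recurrence
  u_1 = v_1
  u_i = v_i − Σ_{j<i} ((v_i · u_j) / (u_j · u_j)) · u_j.

Step by step this gives:
  u_1 = (-2, -3, 2)
  u_2 = (53/17, -48/17, -19/17)
  u_3 = (-54/23, -24/23, -90/23)

Orthogonality check:
  u_2 · u_1 = 0 (should be 0)
  u_3 · u_1 = 0 (should be 0)
  u_3 · u_2 = 0 (should be 0)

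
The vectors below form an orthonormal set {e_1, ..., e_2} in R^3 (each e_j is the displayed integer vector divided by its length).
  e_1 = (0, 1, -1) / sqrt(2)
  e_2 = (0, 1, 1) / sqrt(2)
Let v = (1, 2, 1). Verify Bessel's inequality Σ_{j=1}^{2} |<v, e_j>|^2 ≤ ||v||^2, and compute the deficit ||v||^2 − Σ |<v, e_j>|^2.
Σ |<v, e_j>|^2 = 5; ||v||^2 = 6; deficit = 1

Write each e_j = u_j / sqrt(<u_j, u_j>) where u_j is the displayed integer vector. Then <v, e_j> = <v, u_j> / sqrt(<u_j, u_j>), so |<v, e_j>|^2 = <v, u_j>^2 / <u_j, u_j>.
Coefficients: <v, e_1> = 1/sqrt(2), <v, e_2> = 3/sqrt(2).
Square and sum: Σ |<v, e_j>|^2 = 5.
Compute ||v||^2 = v·v = 6.
Deficit = 6 − 5 = 1 ≥ 0, confirming Bessel's inequality. (The deficit equals ||v − Σ <v,e_j> e_j||^2, the squared distance from v to span{e_j}.)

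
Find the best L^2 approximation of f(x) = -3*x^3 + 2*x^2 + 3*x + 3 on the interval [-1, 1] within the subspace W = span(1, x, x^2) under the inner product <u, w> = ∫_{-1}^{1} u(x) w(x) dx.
g(x) = 2*x^2 + 6*x/5 + 3

The best approximation g ∈ W is the orthogonal projection of f onto W. Writing g = a_0 + a_1 x + a_2 x^2, the coefficients solve the normal equations G · a = b where
  G_{ij} = <φ_i, φ_j> and b_i = <f, φ_i>, with φ_0 = 1, φ_1 = x, φ_2 = x^2.
G =
  [2, 0, 2/3]
  [0, 2/3, 0]
  [2/3, 0, 2/5],
b = (22/3, 4/5, 14/5).
Solving gives a_0 = 3, a_1 = 6/5, a_2 = 2, so
  g(x) = 2*x^2 + 6*x/5 + 3.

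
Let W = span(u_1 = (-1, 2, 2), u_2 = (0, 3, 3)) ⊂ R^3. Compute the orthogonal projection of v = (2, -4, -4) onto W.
proj_W(v) = (2, -4, -4)

Set up U = [u_1 | ... | u_2] ∈ R^(3×2). The projector onto W = col(U) is P = U (U^T U)^(-1) U^T.
Compute U^T U =
  [9, 12]
  [12, 18],
and U^T v = (-18, -24).
Solve U^T U · c = U^T v for the coefficients: c = (-2, 0). The projection is proj_W(v) = U c.
Check: (v - proj_W(v)) · u_1 = 0  (should be 0).
Check: (v - proj_W(v)) · u_2 = 0  (should be 0).
Result: proj_W(v) = (2, -4, -4).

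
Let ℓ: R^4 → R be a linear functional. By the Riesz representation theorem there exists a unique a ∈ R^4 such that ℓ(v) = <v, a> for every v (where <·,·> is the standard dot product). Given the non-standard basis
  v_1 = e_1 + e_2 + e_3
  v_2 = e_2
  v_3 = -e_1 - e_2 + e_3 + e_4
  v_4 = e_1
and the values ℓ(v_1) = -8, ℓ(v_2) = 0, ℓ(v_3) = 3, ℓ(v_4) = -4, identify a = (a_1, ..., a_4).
a = (-4, 0, -4, 3)

Write a = (a_1, ..., a_4) in the standard basis. For each basis vector v_i, ℓ(v_i) = <v_i, a> is a linear equation in the a_j's. Collect the n equations into a matrix system V a = ℓ, where row i of V is v_i (expressed in the standard basis). Since V is invertible (lower-triangular with 1s on the diagonal, up to permutation), solve by back-substitution:
  V =
[[1, 1, 1, 0],
 [0, 1, 0, 0],
 [-1, -1, 1, 1],
 [1, 0, 0, 0]]
  V a = (-8, 0, 3, -4)
Solving gives a = (-4, 0, -4, 3).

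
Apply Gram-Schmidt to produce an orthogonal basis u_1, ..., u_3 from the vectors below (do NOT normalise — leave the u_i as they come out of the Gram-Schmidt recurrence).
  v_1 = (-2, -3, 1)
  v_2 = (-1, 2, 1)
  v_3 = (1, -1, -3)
Orthogonal basis:
  u_1 = (-2, -3, 1)
  u_2 = (-10/7, 19/14, 17/14)
  u_3 = (-1, 1/5, -7/5)

Apply the Gram-Schmidt recurrence
  u_1 = v_1
  u_i = v_i − Σ_{j<i} ((v_i · u_j) / (u_j · u_j)) · u_j.

Step by step this gives:
  u_1 = (-2, -3, 1)
  u_2 = (-10/7, 19/14, 17/14)
  u_3 = (-1, 1/5, -7/5)

Orthogonality check:
  u_2 · u_1 = 0 (should be 0)
  u_3 · u_1 = 0 (should be 0)
  u_3 · u_2 = 0 (should be 0)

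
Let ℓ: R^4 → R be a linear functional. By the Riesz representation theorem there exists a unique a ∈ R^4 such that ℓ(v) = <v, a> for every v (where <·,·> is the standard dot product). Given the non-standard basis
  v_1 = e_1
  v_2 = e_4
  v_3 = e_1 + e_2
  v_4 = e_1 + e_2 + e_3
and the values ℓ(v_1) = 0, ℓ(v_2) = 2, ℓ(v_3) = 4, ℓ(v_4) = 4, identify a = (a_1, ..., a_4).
a = (0, 4, 0, 2)

Write a = (a_1, ..., a_4) in the standard basis. For each basis vector v_i, ℓ(v_i) = <v_i, a> is a linear equation in the a_j's. Collect the n equations into a matrix system V a = ℓ, where row i of V is v_i (expressed in the standard basis). Since V is invertible (lower-triangular with 1s on the diagonal, up to permutation), solve by back-substitution:
  V =
[[1, 0, 0, 0],
 [0, 0, 0, 1],
 [1, 1, 0, 0],
 [1, 1, 1, 0]]
  V a = (0, 2, 4, 4)
Solving gives a = (0, 4, 0, 2).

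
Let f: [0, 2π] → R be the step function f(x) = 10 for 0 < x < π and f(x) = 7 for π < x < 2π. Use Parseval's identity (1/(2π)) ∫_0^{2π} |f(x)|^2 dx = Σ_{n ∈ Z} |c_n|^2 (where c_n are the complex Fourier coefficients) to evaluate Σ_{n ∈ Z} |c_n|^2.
Σ |c_n|^2 = 149/2

Parseval equates the L^2 energy of f (normalised by 1/(2π)) with the ℓ^2 sum of its Fourier coefficients: (1/(2π)) ∫_0^{2π} |f|^2 = Σ |c_n|^2.
Compute the left side: (1/(2π)) [∫_0^π 10^2 dx + ∫_π^{2π} 7^2 dx] = (1/(2π)) · (100π + 49π) = (100 + 49)/2 = 149/2.
So Σ_{n ∈ Z} |c_n|^2 = 149/2.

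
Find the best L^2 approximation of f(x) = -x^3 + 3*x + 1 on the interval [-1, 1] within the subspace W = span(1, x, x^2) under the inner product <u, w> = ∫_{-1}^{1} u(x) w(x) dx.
g(x) = 12*x/5 + 1

The best approximation g ∈ W is the orthogonal projection of f onto W. Writing g = a_0 + a_1 x + a_2 x^2, the coefficients solve the normal equations G · a = b where
  G_{ij} = <φ_i, φ_j> and b_i = <f, φ_i>, with φ_0 = 1, φ_1 = x, φ_2 = x^2.
G =
  [2, 0, 2/3]
  [0, 2/3, 0]
  [2/3, 0, 2/5],
b = (2, 8/5, 2/3).
Solving gives a_0 = 1, a_1 = 12/5, a_2 = 0, so
  g(x) = 12*x/5 + 1.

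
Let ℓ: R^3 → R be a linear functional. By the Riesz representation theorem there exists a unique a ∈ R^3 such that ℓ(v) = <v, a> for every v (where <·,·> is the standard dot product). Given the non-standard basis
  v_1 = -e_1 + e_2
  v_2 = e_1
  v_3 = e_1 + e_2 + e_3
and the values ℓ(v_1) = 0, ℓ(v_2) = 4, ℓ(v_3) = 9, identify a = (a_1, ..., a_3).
a = (4, 4, 1)

Write a = (a_1, ..., a_3) in the standard basis. For each basis vector v_i, ℓ(v_i) = <v_i, a> is a linear equation in the a_j's. Collect the n equations into a matrix system V a = ℓ, where row i of V is v_i (expressed in the standard basis). Since V is invertible (lower-triangular with 1s on the diagonal, up to permutation), solve by back-substitution:
  V =
[[-1, 1, 0],
 [1, 0, 0],
 [1, 1, 1]]
  V a = (0, 4, 9)
Solving gives a = (4, 4, 1).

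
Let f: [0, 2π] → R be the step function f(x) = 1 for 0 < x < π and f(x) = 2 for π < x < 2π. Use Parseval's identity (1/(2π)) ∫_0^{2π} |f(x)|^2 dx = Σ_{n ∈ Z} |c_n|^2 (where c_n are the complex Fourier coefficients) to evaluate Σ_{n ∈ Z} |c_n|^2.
Σ |c_n|^2 = 5/2

Parseval equates the L^2 energy of f (normalised by 1/(2π)) with the ℓ^2 sum of its Fourier coefficients: (1/(2π)) ∫_0^{2π} |f|^2 = Σ |c_n|^2.
Compute the left side: (1/(2π)) [∫_0^π 1^2 dx + ∫_π^{2π} 2^2 dx] = (1/(2π)) · (1π + 4π) = (1 + 4)/2 = 5/2.
So Σ_{n ∈ Z} |c_n|^2 = 5/2.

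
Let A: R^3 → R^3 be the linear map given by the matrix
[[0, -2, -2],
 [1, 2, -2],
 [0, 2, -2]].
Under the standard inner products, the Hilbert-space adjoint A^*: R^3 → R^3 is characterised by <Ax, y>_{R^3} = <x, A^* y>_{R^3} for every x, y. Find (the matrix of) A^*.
A^* = A^T =
[[0, 1, 0],
 [-2, 2, 2],
 [-2, -2, -2]]

For real matrices with standard dot products, the defining identity <Ax, y> = <x, A^* y> gives (Ax)^T y = x^T (A^*) y, i.e. x^T A^T y = x^T (A^*) y. Since this holds for all x, y, we must have A^* = A^T. Therefore
A^* =
[[0, 1, 0],
 [-2, 2, 2],
 [-2, -2, -2]].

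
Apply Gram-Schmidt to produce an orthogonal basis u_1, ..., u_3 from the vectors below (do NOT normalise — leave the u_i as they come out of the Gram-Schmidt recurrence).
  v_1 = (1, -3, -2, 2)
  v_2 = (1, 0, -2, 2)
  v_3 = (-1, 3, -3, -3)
Orthogonal basis:
  u_1 = (1, -3, -2, 2)
  u_2 = (1/2, 3/2, -1, 1)
  u_3 = (-8/9, 0, -29/9, -25/9)

Apply the Gram-Schmidt recurrence
  u_1 = v_1
  u_i = v_i − Σ_{j<i} ((v_i · u_j) / (u_j · u_j)) · u_j.

Step by step this gives:
  u_1 = (1, -3, -2, 2)
  u_2 = (1/2, 3/2, -1, 1)
  u_3 = (-8/9, 0, -29/9, -25/9)

Orthogonality check:
  u_2 · u_1 = 0 (should be 0)
  u_3 · u_1 = 0 (should be 0)
  u_3 · u_2 = 0 (should be 0)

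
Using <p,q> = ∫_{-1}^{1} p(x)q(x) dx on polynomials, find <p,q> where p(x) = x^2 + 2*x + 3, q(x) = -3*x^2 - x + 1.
<p,q> = -28/15

Expand the product: p(x)·q(x) = -3*x^4 - 7*x^3 - 10*x^2 - x + 3.
∫_{-1}^{1} of each monomial x^k gives [2/(k+1) if k even, 0 if k odd]. Integrating term-by-term (or equivalently evaluating the antiderivative F(x) = -3*x^5/5 - 7*x^4/4 - 10*x^3/3 - x^2/2 + 3*x at the endpoints):
  F(1) − F(−1) = -191/60 − (-79/60) = -28/15.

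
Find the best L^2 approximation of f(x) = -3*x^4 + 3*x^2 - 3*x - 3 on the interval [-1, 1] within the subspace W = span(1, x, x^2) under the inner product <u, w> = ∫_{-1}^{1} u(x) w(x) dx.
g(x) = 3*x^2/7 - 3*x - 96/35

The best approximation g ∈ W is the orthogonal projection of f onto W. Writing g = a_0 + a_1 x + a_2 x^2, the coefficients solve the normal equations G · a = b where
  G_{ij} = <φ_i, φ_j> and b_i = <f, φ_i>, with φ_0 = 1, φ_1 = x, φ_2 = x^2.
G =
  [2, 0, 2/3]
  [0, 2/3, 0]
  [2/3, 0, 2/5],
b = (-26/5, -2, -58/35).
Solving gives a_0 = -96/35, a_1 = -3, a_2 = 3/7, so
  g(x) = 3*x^2/7 - 3*x - 96/35.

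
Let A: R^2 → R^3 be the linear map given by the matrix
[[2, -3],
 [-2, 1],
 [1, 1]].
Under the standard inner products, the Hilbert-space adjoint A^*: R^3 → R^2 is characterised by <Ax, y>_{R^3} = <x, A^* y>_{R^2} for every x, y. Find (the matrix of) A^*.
A^* = A^T =
[[2, -2, 1],
 [-3, 1, 1]]

For real matrices with standard dot products, the defining identity <Ax, y> = <x, A^* y> gives (Ax)^T y = x^T (A^*) y, i.e. x^T A^T y = x^T (A^*) y. Since this holds for all x, y, we must have A^* = A^T. Therefore
A^* =
[[2, -2, 1],
 [-3, 1, 1]].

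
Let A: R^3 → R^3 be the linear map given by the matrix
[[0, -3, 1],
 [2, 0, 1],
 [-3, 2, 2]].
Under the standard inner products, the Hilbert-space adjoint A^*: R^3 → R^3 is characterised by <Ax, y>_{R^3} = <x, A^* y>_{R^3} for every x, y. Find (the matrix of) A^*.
A^* = A^T =
[[0, 2, -3],
 [-3, 0, 2],
 [1, 1, 2]]

For real matrices with standard dot products, the defining identity <Ax, y> = <x, A^* y> gives (Ax)^T y = x^T (A^*) y, i.e. x^T A^T y = x^T (A^*) y. Since this holds for all x, y, we must have A^* = A^T. Therefore
A^* =
[[0, 2, -3],
 [-3, 0, 2],
 [1, 1, 2]].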